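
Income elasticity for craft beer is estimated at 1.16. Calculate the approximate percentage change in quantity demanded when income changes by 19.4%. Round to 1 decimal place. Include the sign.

22.5%

%ΔQ ≈ η × %ΔI = 1.16 × 19.4% = 22.5%.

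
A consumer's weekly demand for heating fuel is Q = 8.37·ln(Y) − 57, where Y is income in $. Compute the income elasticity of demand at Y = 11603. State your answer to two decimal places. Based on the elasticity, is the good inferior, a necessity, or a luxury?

At Y = 11603: Q = 21.335.
dQ/dY = 8.37/Y = 0.000721365 at this income.
η = (dQ/dY)·(Y/Q) = 0.000721365 × (11603/21.335) = 0.39.
Since 0 < η < 1, the good is a necessity.

0.39 (necessity)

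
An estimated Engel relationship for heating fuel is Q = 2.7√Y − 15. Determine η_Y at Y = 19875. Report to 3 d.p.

0.521

At Y = 19875: Q = 365.643.
dQ/dY = 2.7/(2√Y) = 0.00957591 at this income.
η = (dQ/dY)·(Y/Q) = 0.00957591 × (19875/365.643) = 0.521.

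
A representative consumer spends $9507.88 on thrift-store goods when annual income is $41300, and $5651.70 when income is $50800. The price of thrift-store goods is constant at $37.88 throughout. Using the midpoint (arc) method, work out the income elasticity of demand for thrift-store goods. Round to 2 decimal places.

With a constant price, Q₁ = 9507.88/37.88 = 251.000 and Q₂ = 5651.70/37.88 = 149.200 (equivalently, work directly with expenditure since P cancels).
Midpoint %ΔQ = (5651.70 − 9507.88)/7579.79 = -0.50874; midpoint %ΔI = (50800 − 41300)/46050 = 0.20630.
η = -0.50874 / 0.20630 = -2.47.

-2.47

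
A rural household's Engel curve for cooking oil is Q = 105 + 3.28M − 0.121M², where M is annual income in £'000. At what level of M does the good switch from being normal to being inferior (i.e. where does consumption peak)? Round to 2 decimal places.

dQ/dM = 3.28 − 0.242M.
The good is inferior where dQ/dM < 0. Setting dQ/dM = 0 gives M = 3.28 / 0.242 = 13.55.

13.55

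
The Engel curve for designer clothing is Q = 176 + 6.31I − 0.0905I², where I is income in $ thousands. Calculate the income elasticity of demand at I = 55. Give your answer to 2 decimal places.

At I = 55: Q = 249.2875.
dQ/dI = 6.31 − 0.181I = -3.64500.
η = (dQ/dI)·(I/Q) = -3.64500 × (55/249.2875) = -0.80.

-0.80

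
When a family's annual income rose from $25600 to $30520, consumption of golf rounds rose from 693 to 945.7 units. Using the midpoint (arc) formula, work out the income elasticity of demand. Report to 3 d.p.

ΔQ = 945.7 − 693 = 252.7; midpoint Q̄ = (693 + 945.7)/2 = 819.35.
ΔI = 30520 − 25600 = 4920; midpoint Ī = (25600 + 30520)/2 = 28060.
η = (ΔQ/Q̄) ÷ (ΔI/Ī) = (252.7/819.35) ÷ (4920/28060) = 1.759.

1.759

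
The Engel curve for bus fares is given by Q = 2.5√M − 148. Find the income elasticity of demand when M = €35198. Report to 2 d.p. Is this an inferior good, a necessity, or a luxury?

0.73 (necessity)

At M = 35198: Q = 321.028.
dQ/dM = 2.5/(2√M) = 0.00666271 at this income.
η = (dQ/dM)·(M/Q) = 0.00666271 × (35198/321.028) = 0.73.
Since 0 < η < 1, the good is a necessity.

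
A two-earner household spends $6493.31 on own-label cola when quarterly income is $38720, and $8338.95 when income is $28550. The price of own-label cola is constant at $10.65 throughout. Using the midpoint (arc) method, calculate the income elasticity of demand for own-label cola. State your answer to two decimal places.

With a constant price, Q₁ = 6493.31/10.65 = 609.700 and Q₂ = 8338.95/10.65 = 783.000 (equivalently, work directly with expenditure since P cancels).
Midpoint %ΔQ = (8338.95 − 6493.31)/7416.13 = 0.24887; midpoint %ΔI = (28550 − 38720)/33635 = -0.30236.
η = 0.24887 / -0.30236 = -0.82.

-0.82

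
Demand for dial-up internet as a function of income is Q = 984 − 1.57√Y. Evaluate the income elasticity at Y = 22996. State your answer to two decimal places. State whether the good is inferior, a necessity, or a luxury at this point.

At Y = 22996: Q = 745.918.
dQ/dY = -1.57/(2√Y) = -0.00517659 at this income.
η = (dQ/dY)·(Y/Q) = -0.00517659 × (22996/745.918) = -0.16.
Since η < 0, the good is an inferior good.

-0.16 (inferior good)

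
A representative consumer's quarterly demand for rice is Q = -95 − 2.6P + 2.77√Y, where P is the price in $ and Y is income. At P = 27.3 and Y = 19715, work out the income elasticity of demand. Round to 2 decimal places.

0.87

At P = 27.3, Y = 19715: Q = 222.956.
Holding P constant, ∂Q/∂Y = 2.77/(2√Y) = 0.00986396.
η_Y = (∂Q/∂Y)·(Y/Q) = 0.00986396 × (19715/222.956) = 0.87.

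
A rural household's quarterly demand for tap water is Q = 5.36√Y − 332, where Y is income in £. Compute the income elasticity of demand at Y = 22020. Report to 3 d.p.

At Y = 22020: Q = 463.378.
dQ/dY = 5.36/(2√Y) = 0.0180603 at this income.
η = (dQ/dY)·(Y/Q) = 0.0180603 × (22020/463.378) = 0.858.

0.858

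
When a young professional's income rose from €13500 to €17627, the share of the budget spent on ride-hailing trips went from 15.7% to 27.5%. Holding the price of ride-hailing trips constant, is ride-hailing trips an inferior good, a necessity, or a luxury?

The budget share rises as income rises, so η > 1.

luxury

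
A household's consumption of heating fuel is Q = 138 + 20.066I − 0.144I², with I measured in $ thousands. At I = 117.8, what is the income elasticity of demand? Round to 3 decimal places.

At I = 117.8: Q = 503.5098.
dQ/dI = 20.066 − 0.288I = -13.86040.
η = (dQ/dI)·(I/Q) = -13.86040 × (117.8/503.5098) = -3.243.

-3.243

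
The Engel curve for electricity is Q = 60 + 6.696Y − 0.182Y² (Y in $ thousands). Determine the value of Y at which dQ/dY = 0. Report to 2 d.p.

dQ/dY = 6.696 − 0.364Y.
The good is inferior where dQ/dY < 0. Setting dQ/dY = 0 gives Y = 6.696 / 0.364 = 18.40.

18.40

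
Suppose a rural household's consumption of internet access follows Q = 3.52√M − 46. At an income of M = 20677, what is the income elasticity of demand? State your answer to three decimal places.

At M = 20677: Q = 460.158.
dQ/dM = 3.52/(2√M) = 0.0122396 at this income.
η = (dQ/dM)·(M/Q) = 0.0122396 × (20677/460.158) = 0.550.

0.550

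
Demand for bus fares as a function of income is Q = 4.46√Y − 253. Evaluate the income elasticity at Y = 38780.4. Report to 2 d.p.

At Y = 38780.4: Q = 625.296.
dQ/dY = 4.46/(2√Y) = 0.011324 at this income.
η = (dQ/dY)·(Y/Q) = 0.011324 × (38780.4/625.296) = 0.70.

0.70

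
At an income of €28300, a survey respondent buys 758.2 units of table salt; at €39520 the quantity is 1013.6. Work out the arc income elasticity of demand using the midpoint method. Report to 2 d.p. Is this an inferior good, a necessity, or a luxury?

ΔQ = 1013.6 − 758.2 = 255.4; midpoint Q̄ = (758.2 + 1013.6)/2 = 885.9.
ΔI = 39520 − 28300 = 11220; midpoint Ī = (28300 + 39520)/2 = 33910.
η = (ΔQ/Q̄) ÷ (ΔI/Ī) = (255.4/885.9) ÷ (11220/33910) = 0.87.
0 < η < 1 ⇒ necessity.

0.87 (necessity)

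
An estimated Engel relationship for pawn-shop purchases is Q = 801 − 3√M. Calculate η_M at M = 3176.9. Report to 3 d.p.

At M = 3176.9: Q = 631.908.
dQ/dM = -3/(2√M) = -0.0266127 at this income.
η = (dQ/dM)·(M/Q) = -0.0266127 × (3176.9/631.908) = -0.134.

-0.134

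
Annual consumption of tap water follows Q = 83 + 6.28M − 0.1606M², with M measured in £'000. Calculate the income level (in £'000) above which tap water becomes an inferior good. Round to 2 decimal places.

dQ/dM = 6.28 − 0.3212M.
The good is inferior where dQ/dM < 0. Setting dQ/dM = 0 gives M = 6.28 / 0.3212 = 19.55.

19.55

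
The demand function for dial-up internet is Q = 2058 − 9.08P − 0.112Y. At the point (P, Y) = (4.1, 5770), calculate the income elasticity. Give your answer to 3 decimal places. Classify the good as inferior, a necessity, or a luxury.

-0.470 (inferior good)

At P = 4.1, Y = 5770: Q = 1374.532.
Holding P constant, ∂Q/∂Y = −0.112.
η_Y = (∂Q/∂Y)·(Y/Q) = -0.112 × (5770/1374.532) = -0.470.
Since η < 0, this is an inferior good.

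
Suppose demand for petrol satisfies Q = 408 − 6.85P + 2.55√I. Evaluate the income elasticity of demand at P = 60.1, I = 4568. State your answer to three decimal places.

0.511

At P = 60.1, I = 4568: Q = 168.662.
Holding P constant, ∂Q/∂I = 2.55/(2√I) = 0.0188646.
η_I = (∂Q/∂I)·(I/Q) = 0.0188646 × (4568/168.662) = 0.511.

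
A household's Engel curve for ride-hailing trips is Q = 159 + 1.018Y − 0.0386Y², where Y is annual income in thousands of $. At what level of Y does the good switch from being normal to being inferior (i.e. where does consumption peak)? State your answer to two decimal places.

dQ/dY = 1.018 − 0.0772Y.
The good is inferior where dQ/dY < 0. Setting dQ/dY = 0 gives Y = 1.018 / 0.0772 = 13.19.

13.19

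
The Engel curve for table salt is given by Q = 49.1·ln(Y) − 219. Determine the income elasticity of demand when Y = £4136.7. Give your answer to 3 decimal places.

0.259

At Y = 4136.7: Q = 189.888.
dQ/dY = 49.1/Y = 0.0118694 at this income.
η = (dQ/dY)·(Y/Q) = 0.0118694 × (4136.7/189.888) = 0.259.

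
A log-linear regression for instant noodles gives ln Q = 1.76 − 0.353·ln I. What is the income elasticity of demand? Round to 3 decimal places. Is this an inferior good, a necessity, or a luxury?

In a log-linear demand, the coefficient on ln I is the income elasticity.
So η = -0.353.
η < 0 ⇒ inferior good.

-0.353 (inferior good)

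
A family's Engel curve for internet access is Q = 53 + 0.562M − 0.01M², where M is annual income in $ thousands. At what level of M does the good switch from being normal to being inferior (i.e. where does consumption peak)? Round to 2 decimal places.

28.10

dQ/dM = 0.562 − 0.02M.
The good is inferior where dQ/dM < 0. Setting dQ/dM = 0 gives M = 0.562 / 0.02 = 28.10.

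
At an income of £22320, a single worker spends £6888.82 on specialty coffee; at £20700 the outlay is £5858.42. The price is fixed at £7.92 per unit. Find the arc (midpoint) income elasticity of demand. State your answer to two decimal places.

With a constant price, Q₁ = 6888.82/7.92 = 869.801 and Q₂ = 5858.42/7.92 = 739.699 (equivalently, work directly with expenditure since P cancels).
Midpoint %ΔQ = (5858.42 − 6888.82)/6373.62 = -0.16167; midpoint %ΔI = (20700 − 22320)/21510 = -0.07531.
η = -0.16167 / -0.07531 = 2.15.

2.15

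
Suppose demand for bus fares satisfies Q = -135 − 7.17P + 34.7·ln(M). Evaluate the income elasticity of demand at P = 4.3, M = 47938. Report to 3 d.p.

0.167

At P = 4.3, M = 47938: Q = 208.154.
Holding P constant, ∂Q/∂M = 34.7/M = 0.000723852.
η_M = (∂Q/∂M)·(M/Q) = 0.000723852 × (47938/208.154) = 0.167.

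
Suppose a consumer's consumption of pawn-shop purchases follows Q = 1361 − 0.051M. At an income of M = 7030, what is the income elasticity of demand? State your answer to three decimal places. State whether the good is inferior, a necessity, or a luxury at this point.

-0.358 (inferior good)

At M = 7030: Q = 1002.470.
dQ/dM = −0.051.
η = (dQ/dM)·(M/Q) = -0.051 × (7030/1002.470) = -0.358.
Since η < 0, the good is an inferior good.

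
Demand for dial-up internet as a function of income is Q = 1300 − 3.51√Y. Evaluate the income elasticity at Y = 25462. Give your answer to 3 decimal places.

At Y = 25462: Q = 739.916.
dQ/dY = -3.51/(2√Y) = -0.0109984 at this income.
η = (dQ/dY)·(Y/Q) = -0.0109984 × (25462/739.916) = -0.378.

-0.378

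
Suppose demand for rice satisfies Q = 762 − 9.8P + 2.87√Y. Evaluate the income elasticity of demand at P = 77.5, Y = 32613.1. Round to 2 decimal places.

0.50

At P = 77.5, Y = 32613.1: Q = 520.796.
Holding P constant, ∂Q/∂Y = 2.87/(2√Y) = 0.00794613.
η_Y = (∂Q/∂Y)·(Y/Q) = 0.00794613 × (32613.1/520.796) = 0.50.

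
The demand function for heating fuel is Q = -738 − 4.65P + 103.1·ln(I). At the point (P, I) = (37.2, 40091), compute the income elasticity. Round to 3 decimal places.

At P = 37.2, I = 40091: Q = 181.767.
Holding P constant, ∂Q/∂I = 103.1/I = 0.00257165.
η_I = (∂Q/∂I)·(I/Q) = 0.00257165 × (40091/181.767) = 0.567.

0.567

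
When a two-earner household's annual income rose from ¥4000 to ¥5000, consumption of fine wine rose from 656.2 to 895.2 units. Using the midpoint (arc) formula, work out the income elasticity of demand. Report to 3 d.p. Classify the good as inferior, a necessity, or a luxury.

ΔQ = 895.2 − 656.2 = 239; midpoint Q̄ = (656.2 + 895.2)/2 = 775.7.
ΔI = 5000 − 4000 = 1000; midpoint Ī = (4000 + 5000)/2 = 4500.
η = (ΔQ/Q̄) ÷ (ΔI/Ī) = (239/775.7) ÷ (1000/4500) = 1.386.
η > 1 ⇒ luxury.

1.386 (luxury)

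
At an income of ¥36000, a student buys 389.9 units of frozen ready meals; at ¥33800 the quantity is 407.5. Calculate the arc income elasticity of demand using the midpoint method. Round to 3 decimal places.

-0.700

ΔQ = 407.5 − 389.9 = 17.6; midpoint Q̄ = (389.9 + 407.5)/2 = 398.7.
ΔI = 33800 − 36000 = -2200; midpoint Ī = (36000 + 33800)/2 = 34900.
η = (ΔQ/Q̄) ÷ (ΔI/Ī) = (17.6/398.7) ÷ (-2200/34900) = -0.700.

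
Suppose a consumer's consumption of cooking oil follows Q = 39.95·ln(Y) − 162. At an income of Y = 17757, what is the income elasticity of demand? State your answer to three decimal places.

0.175

At Y = 17757: Q = 228.892.
dQ/dY = 39.95/Y = 0.00224982 at this income.
η = (dQ/dY)·(Y/Q) = 0.00224982 × (17757/228.892) = 0.175.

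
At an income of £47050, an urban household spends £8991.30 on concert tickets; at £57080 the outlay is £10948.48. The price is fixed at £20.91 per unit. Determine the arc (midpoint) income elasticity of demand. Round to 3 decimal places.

With a constant price, Q₁ = 8991.30/20.91 = 430.000 and Q₂ = 10948.48/20.91 = 523.600 (equivalently, work directly with expenditure since P cancels).
Midpoint %ΔQ = (10948.48 − 8991.30)/9969.89 = 0.19631; midpoint %ΔI = (57080 − 47050)/52065 = 0.19264.
η = 0.19631 / 0.19264 = 1.019.

1.019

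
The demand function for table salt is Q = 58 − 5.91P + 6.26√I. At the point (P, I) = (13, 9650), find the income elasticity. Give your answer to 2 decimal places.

0.52

At P = 13, I = 9650: Q = 596.117.
Holding P constant, ∂Q/∂I = 6.26/(2√I) = 0.0318626.
η_I = (∂Q/∂I)·(I/Q) = 0.0318626 × (9650/596.117) = 0.52.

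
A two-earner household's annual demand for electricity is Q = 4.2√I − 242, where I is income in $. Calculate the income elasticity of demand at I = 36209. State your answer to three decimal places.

0.717

At I = 36209: Q = 557.204.
dQ/dI = 4.2/(2√I) = 0.011036 at this income.
η = (dQ/dI)·(I/Q) = 0.011036 × (36209/557.204) = 0.717.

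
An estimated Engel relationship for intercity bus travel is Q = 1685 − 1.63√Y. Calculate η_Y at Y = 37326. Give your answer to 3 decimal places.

-0.115

At Y = 37326: Q = 1370.085.
dQ/dY = -1.63/(2√Y) = -0.00421844 at this income.
η = (dQ/dY)·(Y/Q) = -0.00421844 × (37326/1370.085) = -0.115.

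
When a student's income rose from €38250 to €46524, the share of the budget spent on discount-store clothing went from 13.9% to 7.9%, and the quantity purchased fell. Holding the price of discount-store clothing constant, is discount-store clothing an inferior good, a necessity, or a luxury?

inferior good

Quantity demanded falls as income rises, so η < 0.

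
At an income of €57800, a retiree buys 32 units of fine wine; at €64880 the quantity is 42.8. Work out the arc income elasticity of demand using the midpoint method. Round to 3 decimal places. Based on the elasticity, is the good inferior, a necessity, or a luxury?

2.502 (luxury)

ΔQ = 42.8 − 32 = 10.8; midpoint Q̄ = (32 + 42.8)/2 = 37.4.
ΔI = 64880 − 57800 = 7080; midpoint Ī = (57800 + 64880)/2 = 61340.
η = (ΔQ/Q̄) ÷ (ΔI/Ī) = (10.8/37.4) ÷ (7080/61340) = 2.502.
η > 1 ⇒ luxury.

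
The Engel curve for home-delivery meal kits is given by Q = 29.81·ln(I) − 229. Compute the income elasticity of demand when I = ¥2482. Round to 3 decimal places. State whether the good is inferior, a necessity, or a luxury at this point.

At I = 2482: Q = 4.019.
dQ/dI = 29.81/I = 0.0120105 at this income.
η = (dQ/dI)·(I/Q) = 0.0120105 × (2482/4.019) = 7.417.
Since η > 1, the good is a luxury.

7.417 (luxury)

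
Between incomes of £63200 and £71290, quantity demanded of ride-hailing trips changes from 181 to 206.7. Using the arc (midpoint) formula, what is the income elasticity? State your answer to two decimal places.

ΔQ = 206.7 − 181 = 25.7; midpoint Q̄ = (181 + 206.7)/2 = 193.85.
ΔI = 71290 − 63200 = 8090; midpoint Ī = (63200 + 71290)/2 = 67245.
η = (ΔQ/Q̄) ÷ (ΔI/Ī) = (25.7/193.85) ÷ (8090/67245) = 1.10.

1.10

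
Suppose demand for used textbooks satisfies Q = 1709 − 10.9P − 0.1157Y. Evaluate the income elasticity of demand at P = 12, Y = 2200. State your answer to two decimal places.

At P = 12, Y = 2200: Q = 1323.660.
Holding P constant, ∂Q/∂Y = −0.1157.
η_Y = (∂Q/∂Y)·(Y/Q) = -0.1157 × (2200/1323.660) = -0.19.

-0.19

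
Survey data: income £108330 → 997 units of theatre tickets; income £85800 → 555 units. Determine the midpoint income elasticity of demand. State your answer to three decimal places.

2.454

ΔQ = 555 − 997 = -442; midpoint Q̄ = (997 + 555)/2 = 776.
ΔI = 85800 − 108330 = -22530; midpoint Ī = (108330 + 85800)/2 = 97065.
η = (ΔQ/Q̄) ÷ (ΔI/Ī) = (-442/776) ÷ (-22530/97065) = 2.454.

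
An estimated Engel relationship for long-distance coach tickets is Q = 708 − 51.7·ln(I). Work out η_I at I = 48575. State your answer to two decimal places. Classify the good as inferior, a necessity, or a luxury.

-0.34 (inferior good)

At I = 48575: Q = 150.112.
dQ/dI = -51.7/I = -0.00106433 at this income.
η = (dQ/dI)·(I/Q) = -0.00106433 × (48575/150.112) = -0.34.
Since η < 0, the good is an inferior good.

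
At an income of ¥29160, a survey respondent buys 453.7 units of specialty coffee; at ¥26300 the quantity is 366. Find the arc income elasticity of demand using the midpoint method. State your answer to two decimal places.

2.07

ΔQ = 366 − 453.7 = -87.7; midpoint Q̄ = (453.7 + 366)/2 = 409.85.
ΔI = 26300 − 29160 = -2860; midpoint Ī = (29160 + 26300)/2 = 27730.
η = (ΔQ/Q̄) ÷ (ΔI/Ī) = (-87.7/409.85) ÷ (-2860/27730) = 2.07.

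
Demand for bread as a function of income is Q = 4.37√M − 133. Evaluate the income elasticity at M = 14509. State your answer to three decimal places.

At M = 14509: Q = 393.381.
dQ/dM = 4.37/(2√M) = 0.0181398 at this income.
η = (dQ/dM)·(M/Q) = 0.0181398 × (14509/393.381) = 0.669.

0.669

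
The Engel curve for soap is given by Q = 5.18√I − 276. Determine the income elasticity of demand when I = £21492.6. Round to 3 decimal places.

At I = 21492.6: Q = 483.406.
dQ/dI = 5.18/(2√I) = 0.0176667 at this income.
η = (dQ/dI)·(I/Q) = 0.0176667 × (21492.6/483.406) = 0.785.

0.785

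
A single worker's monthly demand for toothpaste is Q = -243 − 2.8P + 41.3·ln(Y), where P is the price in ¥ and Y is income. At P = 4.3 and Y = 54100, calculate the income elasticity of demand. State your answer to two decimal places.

At P = 4.3, Y = 54100: Q = 195.072.
Holding P constant, ∂Q/∂Y = 41.3/Y = 0.000763401.
η_Y = (∂Q/∂Y)·(Y/Q) = 0.000763401 × (54100/195.072) = 0.21.

0.21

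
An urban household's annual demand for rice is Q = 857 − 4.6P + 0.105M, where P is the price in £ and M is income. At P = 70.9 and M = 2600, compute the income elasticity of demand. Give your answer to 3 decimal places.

At P = 70.9, M = 2600: Q = 803.860.
Holding P constant, ∂Q/∂M = 0.105.
η_M = (∂Q/∂M)·(M/Q) = 0.105 × (2600/803.860) = 0.340.

0.340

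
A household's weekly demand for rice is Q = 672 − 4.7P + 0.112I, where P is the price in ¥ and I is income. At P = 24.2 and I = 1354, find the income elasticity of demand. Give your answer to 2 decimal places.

At P = 24.2, I = 1354: Q = 709.908.
Holding P constant, ∂Q/∂I = 0.112.
η_I = (∂Q/∂I)·(I/Q) = 0.112 × (1354/709.908) = 0.21.

0.21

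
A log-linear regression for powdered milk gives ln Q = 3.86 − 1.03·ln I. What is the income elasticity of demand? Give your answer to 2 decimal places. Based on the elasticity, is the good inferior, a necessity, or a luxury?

-1.03 (inferior good)

In a log-linear demand, the coefficient on ln I is the income elasticity.
So η = -1.03.
η < 0 ⇒ inferior good.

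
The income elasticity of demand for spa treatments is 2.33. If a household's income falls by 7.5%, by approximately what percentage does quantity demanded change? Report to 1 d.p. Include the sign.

%ΔQ ≈ η × %ΔI = 2.33 × (-7.5%) = -17.5%.

-17.5%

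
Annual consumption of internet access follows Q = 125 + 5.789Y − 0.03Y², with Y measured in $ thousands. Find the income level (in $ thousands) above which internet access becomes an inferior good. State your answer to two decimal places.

96.48

dQ/dY = 5.789 − 0.06Y.
The good is inferior where dQ/dY < 0. Setting dQ/dY = 0 gives Y = 5.789 / 0.06 = 96.48.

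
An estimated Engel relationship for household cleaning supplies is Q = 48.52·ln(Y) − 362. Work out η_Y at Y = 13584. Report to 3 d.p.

0.486

At Y = 13584: Q = 99.748.
dQ/dY = 48.52/Y = 0.00357185 at this income.
η = (dQ/dY)·(Y/Q) = 0.00357185 × (13584/99.748) = 0.486.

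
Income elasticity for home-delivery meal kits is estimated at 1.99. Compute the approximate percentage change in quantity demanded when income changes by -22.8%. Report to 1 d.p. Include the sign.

%ΔQ ≈ η × %ΔI = 1.99 × (-22.8%) = -45.4%.

-45.4%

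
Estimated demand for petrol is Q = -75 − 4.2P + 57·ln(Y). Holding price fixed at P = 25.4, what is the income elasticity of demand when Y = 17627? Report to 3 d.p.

0.152

At P = 25.4, Y = 17627: Q = 375.620.
Holding P constant, ∂Q/∂Y = 57/Y = 0.00323368.
η_Y = (∂Q/∂Y)·(Y/Q) = 0.00323368 × (17627/375.620) = 0.152.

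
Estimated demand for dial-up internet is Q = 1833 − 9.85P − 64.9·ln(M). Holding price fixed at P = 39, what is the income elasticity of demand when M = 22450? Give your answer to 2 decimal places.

-0.08

At P = 39, M = 22450: Q = 798.614.
Holding P constant, ∂Q/∂M = -64.9/M = -0.00289087.
η_M = (∂Q/∂M)·(M/Q) = -0.00289087 × (22450/798.614) = -0.08.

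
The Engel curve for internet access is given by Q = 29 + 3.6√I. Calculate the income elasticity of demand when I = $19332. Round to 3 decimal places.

At I = 19332: Q = 529.542.
dQ/dI = 3.6/(2√I) = 0.012946 at this income.
η = (dQ/dI)·(I/Q) = 0.012946 × (19332/529.542) = 0.473.

0.473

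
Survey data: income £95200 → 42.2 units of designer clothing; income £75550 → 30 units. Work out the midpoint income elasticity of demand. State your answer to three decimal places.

1.468

ΔQ = 30 − 42.2 = -12.2; midpoint Q̄ = (42.2 + 30)/2 = 36.1.
ΔI = 75550 − 95200 = -19650; midpoint Ī = (95200 + 75550)/2 = 85375.
η = (ΔQ/Q̄) ÷ (ΔI/Ī) = (-12.2/36.1) ÷ (-19650/85375) = 1.468.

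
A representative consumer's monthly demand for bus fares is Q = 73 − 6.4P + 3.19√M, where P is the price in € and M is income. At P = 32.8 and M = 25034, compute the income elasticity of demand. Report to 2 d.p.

At P = 32.8, M = 25034: Q = 367.806.
Holding P constant, ∂Q/∂M = 3.19/(2√M) = 0.0100808.
η_M = (∂Q/∂M)·(M/Q) = 0.0100808 × (25034/367.806) = 0.69.

0.69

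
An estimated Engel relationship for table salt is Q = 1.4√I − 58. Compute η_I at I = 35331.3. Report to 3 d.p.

At I = 35331.3: Q = 205.153.
dQ/dI = 1.4/(2√I) = 0.00372407 at this income.
η = (dQ/dI)·(I/Q) = 0.00372407 × (35331.3/205.153) = 0.641.

0.641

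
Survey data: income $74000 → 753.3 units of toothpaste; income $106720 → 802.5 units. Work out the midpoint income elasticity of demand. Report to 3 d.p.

0.175

ΔQ = 802.5 − 753.3 = 49.2; midpoint Q̄ = (753.3 + 802.5)/2 = 777.9.
ΔI = 106720 − 74000 = 32720; midpoint Ī = (74000 + 106720)/2 = 90360.
η = (ΔQ/Q̄) ÷ (ΔI/Ī) = (49.2/777.9) ÷ (32720/90360) = 0.175.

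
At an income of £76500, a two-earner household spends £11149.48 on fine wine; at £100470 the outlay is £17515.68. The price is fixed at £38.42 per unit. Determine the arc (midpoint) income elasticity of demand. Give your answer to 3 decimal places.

With a constant price, Q₁ = 11149.48/38.42 = 290.200 and Q₂ = 17515.68/38.42 = 455.900 (equivalently, work directly with expenditure since P cancels).
Midpoint %ΔQ = (17515.68 − 11149.48)/14332.58 = 0.44418; midpoint %ΔI = (100470 − 76500)/88485 = 0.27089.
η = 0.44418 / 0.27089 = 1.640.

1.640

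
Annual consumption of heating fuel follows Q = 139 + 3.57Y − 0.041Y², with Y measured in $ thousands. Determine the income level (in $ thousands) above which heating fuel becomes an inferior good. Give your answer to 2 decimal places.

43.54

dQ/dY = 3.57 − 0.082Y.
The good is inferior where dQ/dY < 0. Setting dQ/dY = 0 gives Y = 3.57 / 0.082 = 43.54.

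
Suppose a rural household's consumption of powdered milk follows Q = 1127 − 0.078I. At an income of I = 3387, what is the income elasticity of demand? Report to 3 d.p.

At I = 3387: Q = 862.814.
dQ/dI = −0.078.
η = (dQ/dI)·(I/Q) = -0.078 × (3387/862.814) = -0.306.

-0.306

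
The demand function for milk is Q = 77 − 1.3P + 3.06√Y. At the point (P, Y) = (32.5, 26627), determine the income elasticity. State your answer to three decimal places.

At P = 32.5, Y = 26627: Q = 534.074.
Holding P constant, ∂Q/∂Y = 3.06/(2√Y) = 0.00937627.
η_Y = (∂Q/∂Y)·(Y/Q) = 0.00937627 × (26627/534.074) = 0.467.

0.467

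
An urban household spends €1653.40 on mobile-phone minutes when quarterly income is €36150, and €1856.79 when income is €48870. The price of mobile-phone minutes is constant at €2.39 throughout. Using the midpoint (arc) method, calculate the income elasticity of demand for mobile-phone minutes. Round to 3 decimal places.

0.387

With a constant price, Q₁ = 1653.40/2.39 = 691.799 and Q₂ = 1856.79/2.39 = 776.900 (equivalently, work directly with expenditure since P cancels).
Midpoint %ΔQ = (1856.79 − 1653.40)/1755.10 = 0.11589; midpoint %ΔI = (48870 − 36150)/42510 = 0.29922.
η = 0.11589 / 0.29922 = 0.387.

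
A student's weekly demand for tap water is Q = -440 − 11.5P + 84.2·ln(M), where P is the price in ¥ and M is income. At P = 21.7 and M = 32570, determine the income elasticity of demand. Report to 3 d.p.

At P = 21.7, M = 32570: Q = 185.385.
Holding P constant, ∂Q/∂M = 84.2/M = 0.0025852.
η_M = (∂Q/∂M)·(M/Q) = 0.0025852 × (32570/185.385) = 0.454.

0.454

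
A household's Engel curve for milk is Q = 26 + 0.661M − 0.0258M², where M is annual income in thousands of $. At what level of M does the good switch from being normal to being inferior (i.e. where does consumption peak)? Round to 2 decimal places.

dQ/dM = 0.661 − 0.0516M.
The good is inferior where dQ/dM < 0. Setting dQ/dM = 0 gives M = 0.661 / 0.0516 = 12.81.

12.81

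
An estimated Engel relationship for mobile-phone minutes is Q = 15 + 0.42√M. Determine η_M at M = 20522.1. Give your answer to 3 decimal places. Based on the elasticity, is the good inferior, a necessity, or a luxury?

At M = 20522.1: Q = 75.167.
dQ/dM = 0.42/(2√M) = 0.00146591 at this income.
η = (dQ/dM)·(M/Q) = 0.00146591 × (20522.1/75.167) = 0.400.
Since 0 < η < 1, the good is a necessity.

0.400 (necessity)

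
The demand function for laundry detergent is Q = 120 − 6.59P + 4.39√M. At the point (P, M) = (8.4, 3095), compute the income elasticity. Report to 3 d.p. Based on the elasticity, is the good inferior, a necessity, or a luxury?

At P = 8.4, M = 3095: Q = 308.872.
Holding P constant, ∂Q/∂M = 4.39/(2√M) = 0.0394552.
η_M = (∂Q/∂M)·(M/Q) = 0.0394552 × (3095/308.872) = 0.395.
Since 0 < η < 1, this is a necessity.

0.395 (necessity)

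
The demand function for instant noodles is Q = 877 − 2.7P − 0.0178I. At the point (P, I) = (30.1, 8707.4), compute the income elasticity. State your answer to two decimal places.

At P = 30.1, I = 8707.4: Q = 640.738.
Holding P constant, ∂Q/∂I = −0.0178.
η_I = (∂Q/∂I)·(I/Q) = -0.0178 × (8707.4/640.738) = -0.24.

-0.24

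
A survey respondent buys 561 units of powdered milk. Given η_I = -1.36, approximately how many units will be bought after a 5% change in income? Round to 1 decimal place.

%ΔQ ≈ η × %ΔI = -1.36 × 5% = -6.8%.
New Q ≈ 561 × (1 − 0.068) = 522.9.

522.9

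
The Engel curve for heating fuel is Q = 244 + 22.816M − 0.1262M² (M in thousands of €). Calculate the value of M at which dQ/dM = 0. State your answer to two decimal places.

90.40

dQ/dM = 22.816 − 0.2524M.
The good is inferior where dQ/dM < 0. Setting dQ/dM = 0 gives M = 22.816 / 0.2524 = 90.40.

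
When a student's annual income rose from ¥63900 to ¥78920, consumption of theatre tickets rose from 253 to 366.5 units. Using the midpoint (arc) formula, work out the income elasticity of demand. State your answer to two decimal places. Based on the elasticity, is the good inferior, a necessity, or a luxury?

ΔQ = 366.5 − 253 = 113.5; midpoint Q̄ = (253 + 366.5)/2 = 309.75.
ΔI = 78920 − 63900 = 15020; midpoint Ī = (63900 + 78920)/2 = 71410.
η = (ΔQ/Q̄) ÷ (ΔI/Ī) = (113.5/309.75) ÷ (15020/71410) = 1.74.
η > 1 ⇒ luxury.

1.74 (luxury)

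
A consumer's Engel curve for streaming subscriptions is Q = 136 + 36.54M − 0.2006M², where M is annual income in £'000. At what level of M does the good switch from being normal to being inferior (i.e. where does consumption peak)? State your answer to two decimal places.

91.08

dQ/dM = 36.54 − 0.4012M.
The good is inferior where dQ/dM < 0. Setting dQ/dM = 0 gives M = 36.54 / 0.4012 = 91.08.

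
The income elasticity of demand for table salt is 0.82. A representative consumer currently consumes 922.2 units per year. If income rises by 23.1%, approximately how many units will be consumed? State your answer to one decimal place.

%ΔQ ≈ η × %ΔI = 0.82 × 23.1% = 18.942%.
New Q ≈ 922.2 × (1 + 0.18942) = 1096.9.

1096.9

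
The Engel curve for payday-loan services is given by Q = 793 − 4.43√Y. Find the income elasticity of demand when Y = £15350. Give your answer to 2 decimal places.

At Y = 15350: Q = 244.145.
dQ/dY = -4.43/(2√Y) = -0.017878 at this income.
η = (dQ/dY)·(Y/Q) = -0.017878 × (15350/244.145) = -1.12.

-1.12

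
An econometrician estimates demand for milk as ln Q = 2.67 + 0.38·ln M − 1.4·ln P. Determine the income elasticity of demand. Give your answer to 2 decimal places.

In a log-linear demand, the coefficient on ln M is the income elasticity.
So η = 0.38.

0.38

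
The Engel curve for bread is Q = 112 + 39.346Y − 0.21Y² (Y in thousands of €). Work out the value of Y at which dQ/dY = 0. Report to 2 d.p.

dQ/dY = 39.346 − 0.42Y.
The good is inferior where dQ/dY < 0. Setting dQ/dY = 0 gives Y = 39.346 / 0.42 = 93.68.

93.68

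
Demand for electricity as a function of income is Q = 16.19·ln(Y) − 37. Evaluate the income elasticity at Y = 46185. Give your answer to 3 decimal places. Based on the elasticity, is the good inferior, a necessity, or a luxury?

At Y = 46185: Q = 136.887.
dQ/dY = 16.19/Y = 0.000350547 at this income.
η = (dQ/dY)·(Y/Q) = 0.000350547 × (46185/136.887) = 0.118.
Since 0 < η < 1, the good is a necessity.

0.118 (necessity)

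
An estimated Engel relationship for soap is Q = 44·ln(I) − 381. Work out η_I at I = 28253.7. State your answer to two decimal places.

At I = 28253.7: Q = 69.955.
dQ/dI = 44/I = 0.00155732 at this income.
η = (dQ/dI)·(I/Q) = 0.00155732 × (28253.7/69.955) = 0.63.

0.63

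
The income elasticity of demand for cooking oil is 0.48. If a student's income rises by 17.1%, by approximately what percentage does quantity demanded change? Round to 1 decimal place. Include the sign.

%ΔQ ≈ η × %ΔI = 0.48 × 17.1% = 8.2%.

8.2%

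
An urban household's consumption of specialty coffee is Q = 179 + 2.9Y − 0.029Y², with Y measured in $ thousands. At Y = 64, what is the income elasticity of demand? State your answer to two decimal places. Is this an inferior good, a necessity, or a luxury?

-0.21 (inferior good)

At Y = 64: Q = 245.8160.
dQ/dY = 2.9 − 0.058Y = -0.81200.
η = (dQ/dY)·(Y/Q) = -0.81200 × (64/245.8160) = -0.21.
η < 0 ⇒ inferior good.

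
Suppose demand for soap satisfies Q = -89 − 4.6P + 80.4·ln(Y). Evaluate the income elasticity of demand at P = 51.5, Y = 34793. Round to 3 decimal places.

0.156

At P = 51.5, Y = 34793: Q = 514.857.
Holding P constant, ∂Q/∂Y = 80.4/Y = 0.00231081.
η_Y = (∂Q/∂Y)·(Y/Q) = 0.00231081 × (34793/514.857) = 0.156.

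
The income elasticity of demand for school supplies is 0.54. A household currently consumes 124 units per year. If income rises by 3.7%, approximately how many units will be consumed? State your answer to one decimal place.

%ΔQ ≈ η × %ΔI = 0.54 × 3.7% = 1.998%.
New Q ≈ 124 × (1 + 0.01998) = 126.5.

126.5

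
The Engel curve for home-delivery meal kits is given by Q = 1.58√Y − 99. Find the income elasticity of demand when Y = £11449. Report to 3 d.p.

At Y = 11449: Q = 70.060.
dQ/dY = 1.58/(2√Y) = 0.00738318 at this income.
η = (dQ/dY)·(Y/Q) = 0.00738318 × (11449/70.060) = 1.207.

1.207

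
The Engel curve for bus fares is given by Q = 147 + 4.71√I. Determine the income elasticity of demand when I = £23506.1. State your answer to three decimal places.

0.415

At I = 23506.1: Q = 869.123.
dQ/dI = 4.71/(2√I) = 0.0153603 at this income.
η = (dQ/dI)·(I/Q) = 0.0153603 × (23506.1/869.123) = 0.415.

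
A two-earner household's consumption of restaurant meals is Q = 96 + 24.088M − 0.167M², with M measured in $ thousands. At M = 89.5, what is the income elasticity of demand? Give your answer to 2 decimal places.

At M = 89.5: Q = 914.1643.
dQ/dM = 24.088 − 0.334M = -5.80500.
η = (dQ/dM)·(M/Q) = -5.80500 × (89.5/914.1643) = -0.57.

-0.57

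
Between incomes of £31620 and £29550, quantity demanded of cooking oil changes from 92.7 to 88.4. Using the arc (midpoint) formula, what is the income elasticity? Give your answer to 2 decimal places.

0.70

ΔQ = 88.4 − 92.7 = -4.3; midpoint Q̄ = (92.7 + 88.4)/2 = 90.55.
ΔI = 29550 − 31620 = -2070; midpoint Ī = (31620 + 29550)/2 = 30585.
η = (ΔQ/Q̄) ÷ (ΔI/Ī) = (-4.3/90.55) ÷ (-2070/30585) = 0.70.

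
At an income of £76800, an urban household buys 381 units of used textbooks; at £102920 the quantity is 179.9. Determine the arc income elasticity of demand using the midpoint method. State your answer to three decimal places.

-2.467

ΔQ = 179.9 − 381 = -201.1; midpoint Q̄ = (381 + 179.9)/2 = 280.45.
ΔI = 102920 − 76800 = 26120; midpoint Ī = (76800 + 102920)/2 = 89860.
η = (ΔQ/Q̄) ÷ (ΔI/Ī) = (-201.1/280.45) ÷ (26120/89860) = -2.467.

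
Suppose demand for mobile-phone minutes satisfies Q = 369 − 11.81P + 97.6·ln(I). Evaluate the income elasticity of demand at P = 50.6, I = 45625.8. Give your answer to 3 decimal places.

At P = 50.6, I = 45625.8: Q = 818.489.
Holding P constant, ∂Q/∂I = 97.6/I = 0.00213914.
η_I = (∂Q/∂I)·(I/Q) = 0.00213914 × (45625.8/818.489) = 0.119.

0.119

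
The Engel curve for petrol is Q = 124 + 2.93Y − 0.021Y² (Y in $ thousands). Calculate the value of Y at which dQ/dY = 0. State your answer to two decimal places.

dQ/dY = 2.93 − 0.042Y.
The good is inferior where dQ/dY < 0. Setting dQ/dY = 0 gives Y = 2.93 / 0.042 = 69.76.

69.76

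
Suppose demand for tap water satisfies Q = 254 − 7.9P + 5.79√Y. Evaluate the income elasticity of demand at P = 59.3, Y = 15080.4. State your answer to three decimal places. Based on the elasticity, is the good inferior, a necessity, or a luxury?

0.716 (necessity)

At P = 59.3, Y = 15080.4: Q = 496.555.
Holding P constant, ∂Q/∂Y = 5.79/(2√Y) = 0.0235745.
η_Y = (∂Q/∂Y)·(Y/Q) = 0.0235745 × (15080.4/496.555) = 0.716.
Since 0 < η < 1, this is a necessity.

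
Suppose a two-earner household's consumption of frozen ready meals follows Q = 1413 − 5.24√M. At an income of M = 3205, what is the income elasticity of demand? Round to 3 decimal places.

-0.133

At M = 3205: Q = 1116.349.
dQ/dM = -5.24/(2√M) = -0.0462794 at this income.
η = (dQ/dM)·(M/Q) = -0.0462794 × (3205/1116.349) = -0.133.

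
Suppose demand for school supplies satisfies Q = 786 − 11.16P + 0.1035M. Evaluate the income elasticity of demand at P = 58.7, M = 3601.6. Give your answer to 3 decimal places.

At P = 58.7, M = 3601.6: Q = 503.674.
Holding P constant, ∂Q/∂M = 0.1035.
η_M = (∂Q/∂M)·(M/Q) = 0.1035 × (3601.6/503.674) = 0.740.

0.740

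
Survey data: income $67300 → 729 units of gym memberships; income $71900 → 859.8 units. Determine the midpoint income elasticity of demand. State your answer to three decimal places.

ΔQ = 859.8 − 729 = 130.8; midpoint Q̄ = (729 + 859.8)/2 = 794.4.
ΔI = 71900 − 67300 = 4600; midpoint Ī = (67300 + 71900)/2 = 69600.
η = (ΔQ/Q̄) ÷ (ΔI/Ī) = (130.8/794.4) ÷ (4600/69600) = 2.491.

2.491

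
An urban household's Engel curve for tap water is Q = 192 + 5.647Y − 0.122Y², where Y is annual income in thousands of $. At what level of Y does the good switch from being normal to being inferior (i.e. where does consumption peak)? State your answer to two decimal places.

dQ/dY = 5.647 − 0.244Y.
The good is inferior where dQ/dY < 0. Setting dQ/dY = 0 gives Y = 5.647 / 0.244 = 23.14.

23.14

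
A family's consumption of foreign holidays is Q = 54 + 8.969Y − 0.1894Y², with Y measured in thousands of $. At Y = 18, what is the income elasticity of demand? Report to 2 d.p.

0.25

At Y = 18: Q = 154.0764.
dQ/dY = 8.969 − 0.3788Y = 2.15060.
η = (dQ/dY)·(Y/Q) = 2.15060 × (18/154.0764) = 0.25.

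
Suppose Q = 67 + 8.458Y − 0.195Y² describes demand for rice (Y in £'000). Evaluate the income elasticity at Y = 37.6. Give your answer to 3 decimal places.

At Y = 37.6: Q = 109.3376.
dQ/dY = 8.458 − 0.39Y = -6.20600.
η = (dQ/dY)·(Y/Q) = -6.20600 × (37.6/109.3376) = -2.134.

-2.134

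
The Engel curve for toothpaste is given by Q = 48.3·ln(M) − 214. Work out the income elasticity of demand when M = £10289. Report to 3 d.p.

At M = 10289: Q = 232.236.
dQ/dM = 48.3/M = 0.00469433 at this income.
η = (dQ/dM)·(M/Q) = 0.00469433 × (10289/232.236) = 0.208.

0.208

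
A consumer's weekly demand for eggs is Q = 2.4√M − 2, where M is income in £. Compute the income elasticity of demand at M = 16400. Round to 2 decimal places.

0.50

At M = 16400: Q = 305.350.
dQ/dM = 2.4/(2√M) = 0.00937043 at this income.
η = (dQ/dM)·(M/Q) = 0.00937043 × (16400/305.350) = 0.50.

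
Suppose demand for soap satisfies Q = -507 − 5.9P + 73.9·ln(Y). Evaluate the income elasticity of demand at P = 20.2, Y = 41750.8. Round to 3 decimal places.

0.462

At P = 20.2, Y = 41750.8: Q = 160.077.
Holding P constant, ∂Q/∂Y = 73.9/Y = 0.00177003.
η_Y = (∂Q/∂Y)·(Y/Q) = 0.00177003 × (41750.8/160.077) = 0.462.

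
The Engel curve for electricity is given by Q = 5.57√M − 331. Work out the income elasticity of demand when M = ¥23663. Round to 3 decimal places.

At M = 23663: Q = 525.821.
dQ/dM = 5.57/(2√M) = 0.0181047 at this income.
η = (dQ/dM)·(M/Q) = 0.0181047 × (23663/525.821) = 0.815.

0.815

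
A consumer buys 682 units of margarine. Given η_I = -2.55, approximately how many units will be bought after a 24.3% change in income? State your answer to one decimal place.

%ΔQ ≈ η × %ΔI = -2.55 × 24.3% = -61.965%.
New Q ≈ 682 × (1 − 0.61965) = 259.4.

259.4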